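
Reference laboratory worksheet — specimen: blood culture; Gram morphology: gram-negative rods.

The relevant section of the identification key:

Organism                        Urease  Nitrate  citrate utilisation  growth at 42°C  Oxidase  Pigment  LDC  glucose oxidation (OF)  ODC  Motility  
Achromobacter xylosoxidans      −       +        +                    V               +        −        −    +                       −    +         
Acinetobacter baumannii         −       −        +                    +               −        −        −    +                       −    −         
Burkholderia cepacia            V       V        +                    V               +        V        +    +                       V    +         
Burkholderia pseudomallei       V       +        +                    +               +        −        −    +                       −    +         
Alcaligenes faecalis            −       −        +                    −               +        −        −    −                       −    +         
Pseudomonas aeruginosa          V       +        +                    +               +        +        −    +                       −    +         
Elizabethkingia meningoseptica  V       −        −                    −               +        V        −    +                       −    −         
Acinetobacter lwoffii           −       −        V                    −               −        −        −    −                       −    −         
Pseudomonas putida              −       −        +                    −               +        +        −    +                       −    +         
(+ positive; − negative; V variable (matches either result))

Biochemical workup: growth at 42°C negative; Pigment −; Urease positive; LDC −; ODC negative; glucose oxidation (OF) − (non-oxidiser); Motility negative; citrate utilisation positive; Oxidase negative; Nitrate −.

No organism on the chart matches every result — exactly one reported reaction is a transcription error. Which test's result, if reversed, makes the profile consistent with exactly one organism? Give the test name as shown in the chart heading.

Urease

As reported, no row in the chart matches all 10 reactions.
Reversing ODC → still no organism matches.
Reversing citrate utilisation → still no organism matches.
Reversing Oxidase → still no organism matches.
Reversing Pigment → still no organism matches.
Reversing LDC → still no organism matches.
Reversing Motility → still no organism matches.
Reversing glucose oxidation (OF) → still no organism matches.
Reversing Urease (to −) → unique match: Acinetobacter lwoffii.
Reversing Nitrate → still no organism matches.
Reversing growth at 42°C → still no organism matches.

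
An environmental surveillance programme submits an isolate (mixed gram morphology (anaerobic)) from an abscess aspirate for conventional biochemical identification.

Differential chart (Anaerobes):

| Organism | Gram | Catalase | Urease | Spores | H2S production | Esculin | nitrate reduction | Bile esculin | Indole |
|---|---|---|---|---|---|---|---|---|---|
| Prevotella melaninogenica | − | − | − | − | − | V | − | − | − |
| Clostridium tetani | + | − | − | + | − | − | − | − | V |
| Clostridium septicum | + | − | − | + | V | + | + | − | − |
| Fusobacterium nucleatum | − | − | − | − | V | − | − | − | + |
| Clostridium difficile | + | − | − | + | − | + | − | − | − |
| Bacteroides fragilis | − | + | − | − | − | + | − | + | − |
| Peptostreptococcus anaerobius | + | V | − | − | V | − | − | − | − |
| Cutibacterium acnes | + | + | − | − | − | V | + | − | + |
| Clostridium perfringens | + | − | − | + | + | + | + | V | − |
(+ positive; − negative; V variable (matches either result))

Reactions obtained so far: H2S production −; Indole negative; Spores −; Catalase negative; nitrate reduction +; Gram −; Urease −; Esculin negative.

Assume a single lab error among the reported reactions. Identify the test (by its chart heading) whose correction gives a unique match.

As reported, no row in the chart matches all 8 reactions.
Reversing nitrate reduction (to −) → unique match: Prevotella melaninogenica.
Reversing Gram → still no organism matches.
Reversing Spores → still no organism matches.
Reversing Esculin → still no organism matches.
Reversing Catalase → still no organism matches.
Reversing H2S production → still no organism matches.
Reversing Indole → still no organism matches.
Reversing Urease → still no organism matches.

nitrate reduction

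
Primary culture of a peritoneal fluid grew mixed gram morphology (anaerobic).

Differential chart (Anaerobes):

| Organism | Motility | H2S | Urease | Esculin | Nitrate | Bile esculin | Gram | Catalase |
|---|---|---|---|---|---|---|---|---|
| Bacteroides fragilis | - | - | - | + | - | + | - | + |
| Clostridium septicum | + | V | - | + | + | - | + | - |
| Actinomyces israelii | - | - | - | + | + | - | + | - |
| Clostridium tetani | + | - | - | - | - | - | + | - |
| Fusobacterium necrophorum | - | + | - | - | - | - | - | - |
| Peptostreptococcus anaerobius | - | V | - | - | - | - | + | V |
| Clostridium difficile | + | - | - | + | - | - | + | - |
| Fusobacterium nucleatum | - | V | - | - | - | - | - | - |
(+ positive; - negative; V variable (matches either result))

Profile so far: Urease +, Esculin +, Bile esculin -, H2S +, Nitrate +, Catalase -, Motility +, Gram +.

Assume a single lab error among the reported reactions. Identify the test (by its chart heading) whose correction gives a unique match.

Urease

As reported, no row in the chart matches all 8 reactions.
Reversing H2S → still no organism matches.
Reversing Motility → still no organism matches.
Reversing Catalase → still no organism matches.
Reversing Urease (to -) → unique match: Clostridium septicum.
Reversing Bile esculin → still no organism matches.
Reversing Nitrate → still no organism matches.
Reversing Esculin → still no organism matches.
Reversing Gram → still no organism matches.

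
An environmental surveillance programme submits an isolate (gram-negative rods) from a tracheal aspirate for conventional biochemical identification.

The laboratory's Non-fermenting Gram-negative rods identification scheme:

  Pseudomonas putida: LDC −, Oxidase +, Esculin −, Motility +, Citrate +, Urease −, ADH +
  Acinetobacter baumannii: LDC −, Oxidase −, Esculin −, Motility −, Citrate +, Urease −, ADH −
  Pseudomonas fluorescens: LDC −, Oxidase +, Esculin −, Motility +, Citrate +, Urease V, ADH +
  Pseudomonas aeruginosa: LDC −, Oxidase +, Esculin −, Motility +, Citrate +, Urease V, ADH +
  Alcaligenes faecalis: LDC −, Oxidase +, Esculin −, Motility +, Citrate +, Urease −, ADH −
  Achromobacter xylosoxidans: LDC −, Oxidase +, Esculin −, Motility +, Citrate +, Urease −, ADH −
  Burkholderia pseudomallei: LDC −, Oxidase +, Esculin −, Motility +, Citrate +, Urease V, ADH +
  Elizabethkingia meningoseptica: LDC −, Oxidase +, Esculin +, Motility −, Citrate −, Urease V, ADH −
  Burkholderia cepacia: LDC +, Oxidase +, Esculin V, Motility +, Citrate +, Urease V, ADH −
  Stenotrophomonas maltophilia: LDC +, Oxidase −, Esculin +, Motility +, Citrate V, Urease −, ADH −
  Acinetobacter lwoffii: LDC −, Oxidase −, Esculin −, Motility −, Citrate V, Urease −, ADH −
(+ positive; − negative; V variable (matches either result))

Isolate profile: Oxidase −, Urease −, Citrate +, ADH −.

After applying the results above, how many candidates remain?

3

Citrate +: excludes Elizabethkingia meningoseptica — 10 left.
ADH −: excludes Pseudomonas putida, Pseudomonas fluorescens, Pseudomonas aeruginosa, Burkholderia pseudomallei — 6 left.
Urease −: all 6 remaining candidates are consistent.
Oxidase −: excludes Alcaligenes faecalis, Achromobacter xylosoxidans, Burkholderia cepacia — 3 left.
Still consistent: Acinetobacter baumannii, Acinetobacter lwoffii, Stenotrophomonas maltophilia.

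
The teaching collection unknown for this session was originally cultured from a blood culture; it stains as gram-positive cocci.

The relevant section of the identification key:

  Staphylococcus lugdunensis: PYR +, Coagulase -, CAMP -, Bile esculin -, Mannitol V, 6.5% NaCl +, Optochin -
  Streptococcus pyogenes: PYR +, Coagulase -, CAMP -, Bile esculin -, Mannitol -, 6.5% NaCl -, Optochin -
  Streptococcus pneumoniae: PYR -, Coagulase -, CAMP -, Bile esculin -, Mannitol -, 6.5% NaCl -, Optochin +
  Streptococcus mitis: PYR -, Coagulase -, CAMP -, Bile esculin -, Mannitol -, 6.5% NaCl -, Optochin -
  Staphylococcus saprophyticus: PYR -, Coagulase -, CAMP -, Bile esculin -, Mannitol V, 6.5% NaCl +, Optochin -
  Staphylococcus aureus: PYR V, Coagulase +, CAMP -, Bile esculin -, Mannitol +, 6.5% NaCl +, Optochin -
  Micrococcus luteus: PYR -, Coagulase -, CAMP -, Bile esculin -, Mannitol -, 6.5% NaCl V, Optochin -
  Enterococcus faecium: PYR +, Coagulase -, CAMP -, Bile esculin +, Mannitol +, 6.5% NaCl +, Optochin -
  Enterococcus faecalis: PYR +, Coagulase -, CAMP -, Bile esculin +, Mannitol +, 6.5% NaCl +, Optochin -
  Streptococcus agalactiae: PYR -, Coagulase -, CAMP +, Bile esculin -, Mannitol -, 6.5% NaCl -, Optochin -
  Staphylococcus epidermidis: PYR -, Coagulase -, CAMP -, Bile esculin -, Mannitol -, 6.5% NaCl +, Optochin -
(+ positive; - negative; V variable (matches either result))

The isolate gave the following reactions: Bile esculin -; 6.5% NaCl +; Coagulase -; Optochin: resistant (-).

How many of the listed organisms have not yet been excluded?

Coagulase -: excludes Staphylococcus aureus — 10 left.
Bile esculin -: excludes Enterococcus faecium, Enterococcus faecalis — 8 left.
Optochin -: excludes Streptococcus pneumoniae — 7 left.
6.5% NaCl +: excludes Streptococcus pyogenes, Streptococcus mitis, Streptococcus agalactiae — 4 left.
Still consistent: Micrococcus luteus, Staphylococcus epidermidis, Staphylococcus lugdunensis, Staphylococcus saprophyticus.

4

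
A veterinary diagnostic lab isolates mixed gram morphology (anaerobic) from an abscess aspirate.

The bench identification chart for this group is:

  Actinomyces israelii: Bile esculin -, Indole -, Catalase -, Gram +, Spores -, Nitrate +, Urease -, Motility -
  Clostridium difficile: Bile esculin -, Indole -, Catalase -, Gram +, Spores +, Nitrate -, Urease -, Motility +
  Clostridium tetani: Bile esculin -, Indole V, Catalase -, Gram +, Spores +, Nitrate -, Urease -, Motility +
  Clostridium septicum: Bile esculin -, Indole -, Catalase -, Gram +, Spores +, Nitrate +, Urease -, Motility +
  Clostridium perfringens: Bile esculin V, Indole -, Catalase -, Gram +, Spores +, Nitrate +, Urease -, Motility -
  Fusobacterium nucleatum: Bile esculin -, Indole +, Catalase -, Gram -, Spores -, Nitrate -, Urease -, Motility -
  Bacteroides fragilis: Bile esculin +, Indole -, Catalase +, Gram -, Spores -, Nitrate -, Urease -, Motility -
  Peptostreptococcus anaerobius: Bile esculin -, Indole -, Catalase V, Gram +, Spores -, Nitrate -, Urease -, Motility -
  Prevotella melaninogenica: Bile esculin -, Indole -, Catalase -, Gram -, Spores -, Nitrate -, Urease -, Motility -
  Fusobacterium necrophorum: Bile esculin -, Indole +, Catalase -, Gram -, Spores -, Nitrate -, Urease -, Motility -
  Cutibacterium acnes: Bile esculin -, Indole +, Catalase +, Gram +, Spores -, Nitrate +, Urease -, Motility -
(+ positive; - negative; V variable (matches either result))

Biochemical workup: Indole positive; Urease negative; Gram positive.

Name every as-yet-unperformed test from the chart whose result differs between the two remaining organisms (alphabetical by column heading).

Catalase, Motility, Nitrate, Spores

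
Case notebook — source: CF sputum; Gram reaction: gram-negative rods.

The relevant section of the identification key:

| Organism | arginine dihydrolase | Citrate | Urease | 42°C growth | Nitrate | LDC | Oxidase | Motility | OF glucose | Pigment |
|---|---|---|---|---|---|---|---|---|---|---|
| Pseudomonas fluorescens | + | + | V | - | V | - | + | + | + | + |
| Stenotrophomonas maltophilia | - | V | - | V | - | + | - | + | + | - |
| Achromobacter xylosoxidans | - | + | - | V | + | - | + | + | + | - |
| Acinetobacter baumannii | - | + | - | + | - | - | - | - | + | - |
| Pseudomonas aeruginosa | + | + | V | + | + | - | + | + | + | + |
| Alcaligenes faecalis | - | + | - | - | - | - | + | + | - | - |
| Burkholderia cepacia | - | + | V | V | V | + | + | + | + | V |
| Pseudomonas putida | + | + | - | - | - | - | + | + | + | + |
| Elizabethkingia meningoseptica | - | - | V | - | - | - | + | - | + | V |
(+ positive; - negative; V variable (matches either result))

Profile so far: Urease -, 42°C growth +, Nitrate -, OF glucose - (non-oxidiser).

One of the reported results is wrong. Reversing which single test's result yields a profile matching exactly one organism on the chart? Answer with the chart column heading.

As reported, no row in the chart matches all 4 reactions.
Reversing Nitrate → still no organism matches.
Reversing 42°C growth (to -) → unique match: Alcaligenes faecalis.
Reversing OF glucose → 3 organisms match (not unique).
Reversing Urease → still no organism matches.

42°C growth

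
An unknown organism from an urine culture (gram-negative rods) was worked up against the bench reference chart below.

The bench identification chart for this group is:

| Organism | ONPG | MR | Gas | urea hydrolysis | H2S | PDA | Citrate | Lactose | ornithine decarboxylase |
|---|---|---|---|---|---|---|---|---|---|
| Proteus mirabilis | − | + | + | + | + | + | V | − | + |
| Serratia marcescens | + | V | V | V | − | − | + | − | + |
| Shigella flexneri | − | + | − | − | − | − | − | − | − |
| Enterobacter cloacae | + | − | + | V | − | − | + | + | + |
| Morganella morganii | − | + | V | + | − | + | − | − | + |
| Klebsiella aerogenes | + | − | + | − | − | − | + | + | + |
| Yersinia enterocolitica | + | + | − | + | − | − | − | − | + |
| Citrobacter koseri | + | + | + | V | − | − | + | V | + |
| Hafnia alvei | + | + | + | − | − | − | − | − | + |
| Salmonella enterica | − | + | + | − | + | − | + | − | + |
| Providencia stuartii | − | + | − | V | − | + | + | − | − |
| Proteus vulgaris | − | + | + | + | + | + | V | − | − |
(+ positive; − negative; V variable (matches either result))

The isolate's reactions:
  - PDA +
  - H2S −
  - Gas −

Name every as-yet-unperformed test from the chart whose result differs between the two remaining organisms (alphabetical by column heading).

Citrate, ornithine decarboxylase

H2S −: excludes Proteus mirabilis, Salmonella enterica, Proteus vulgaris — 9 left.
Gas −: excludes Enterobacter cloacae, Klebsiella aerogenes, Citrobacter koseri, Hafnia alvei — 5 left.
PDA +: excludes Serratia marcescens, Shigella flexneri, Yersinia enterocolitica — 2 left.
Two candidates remain: Morganella morganii and Providencia stuartii.
  ONPG: − vs − — same for both, does not separate.
  MR: + vs + — same for both, does not separate.
  urea hydrolysis: + vs V — variable for at least one, does not separate.
  Citrate: Morganella morganii −, Providencia stuartii + — discriminates.
  Lactose: − vs − — same for both, does not separate.
  ornithine decarboxylase: Morganella morganii +, Providencia stuartii − — discriminates.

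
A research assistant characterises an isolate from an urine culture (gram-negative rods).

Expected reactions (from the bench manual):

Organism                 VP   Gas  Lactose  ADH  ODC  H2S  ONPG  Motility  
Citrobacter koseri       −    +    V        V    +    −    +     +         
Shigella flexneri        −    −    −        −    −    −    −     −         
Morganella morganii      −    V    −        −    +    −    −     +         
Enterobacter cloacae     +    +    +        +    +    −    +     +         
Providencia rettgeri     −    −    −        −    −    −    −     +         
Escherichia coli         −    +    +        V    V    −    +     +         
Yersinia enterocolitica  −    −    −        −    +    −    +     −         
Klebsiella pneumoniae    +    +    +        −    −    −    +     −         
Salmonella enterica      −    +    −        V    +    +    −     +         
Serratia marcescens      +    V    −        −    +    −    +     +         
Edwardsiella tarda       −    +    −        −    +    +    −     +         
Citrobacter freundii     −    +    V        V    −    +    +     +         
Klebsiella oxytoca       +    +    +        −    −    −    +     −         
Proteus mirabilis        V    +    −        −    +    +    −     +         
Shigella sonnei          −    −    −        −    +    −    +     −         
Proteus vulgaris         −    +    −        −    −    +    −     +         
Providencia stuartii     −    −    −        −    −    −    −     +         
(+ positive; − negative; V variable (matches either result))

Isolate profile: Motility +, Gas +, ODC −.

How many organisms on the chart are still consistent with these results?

ODC −: excludes 9 organisms — 8 left.
Gas +: excludes Shigella flexneri, Providencia rettgeri, Providencia stuartii — 5 left.
Motility +: excludes Klebsiella pneumoniae, Klebsiella oxytoca — 3 left.
Still consistent: Citrobacter freundii, Escherichia coli, Proteus vulgaris.

3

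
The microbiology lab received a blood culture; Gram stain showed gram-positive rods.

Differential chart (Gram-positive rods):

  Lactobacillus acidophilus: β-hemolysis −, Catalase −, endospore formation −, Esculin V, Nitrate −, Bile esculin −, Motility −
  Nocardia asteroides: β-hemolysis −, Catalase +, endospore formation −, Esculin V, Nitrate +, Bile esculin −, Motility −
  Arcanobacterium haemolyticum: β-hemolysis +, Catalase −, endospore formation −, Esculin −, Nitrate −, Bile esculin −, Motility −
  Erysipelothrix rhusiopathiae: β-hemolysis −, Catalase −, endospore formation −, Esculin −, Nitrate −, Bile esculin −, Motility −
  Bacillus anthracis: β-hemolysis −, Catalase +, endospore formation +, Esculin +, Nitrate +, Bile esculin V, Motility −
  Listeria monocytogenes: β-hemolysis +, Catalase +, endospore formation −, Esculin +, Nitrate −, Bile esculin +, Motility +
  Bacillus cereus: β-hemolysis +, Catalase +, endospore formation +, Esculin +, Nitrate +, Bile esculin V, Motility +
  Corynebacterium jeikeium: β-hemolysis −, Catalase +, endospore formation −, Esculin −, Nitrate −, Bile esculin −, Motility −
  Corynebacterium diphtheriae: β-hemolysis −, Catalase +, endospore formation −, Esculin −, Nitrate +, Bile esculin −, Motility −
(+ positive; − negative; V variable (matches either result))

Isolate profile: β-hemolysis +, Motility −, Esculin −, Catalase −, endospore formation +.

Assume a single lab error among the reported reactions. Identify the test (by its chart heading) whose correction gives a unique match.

endospore formation

As reported, no row in the chart matches all 5 reactions.
Reversing Esculin → still no organism matches.
Reversing Motility → still no organism matches.
Reversing Catalase → still no organism matches.
Reversing β-hemolysis → still no organism matches.
Reversing endospore formation (to −) → unique match: Arcanobacterium haemolyticum.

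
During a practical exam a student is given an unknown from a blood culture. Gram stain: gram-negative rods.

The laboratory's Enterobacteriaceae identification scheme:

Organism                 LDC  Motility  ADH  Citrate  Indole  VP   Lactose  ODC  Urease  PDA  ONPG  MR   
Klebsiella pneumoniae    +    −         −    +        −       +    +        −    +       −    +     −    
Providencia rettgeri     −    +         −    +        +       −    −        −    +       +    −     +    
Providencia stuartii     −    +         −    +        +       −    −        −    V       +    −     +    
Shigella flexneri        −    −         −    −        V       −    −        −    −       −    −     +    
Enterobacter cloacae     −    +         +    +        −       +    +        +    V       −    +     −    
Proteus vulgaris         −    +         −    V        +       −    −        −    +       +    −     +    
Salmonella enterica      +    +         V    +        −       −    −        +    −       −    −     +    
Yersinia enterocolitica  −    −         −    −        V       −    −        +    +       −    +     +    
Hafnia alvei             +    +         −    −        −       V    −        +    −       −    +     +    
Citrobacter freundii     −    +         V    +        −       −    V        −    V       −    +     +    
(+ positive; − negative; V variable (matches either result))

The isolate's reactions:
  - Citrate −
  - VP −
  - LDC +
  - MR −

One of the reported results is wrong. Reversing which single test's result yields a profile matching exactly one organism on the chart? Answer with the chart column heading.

As reported, no row in the chart matches all 4 reactions.
Reversing Citrate → still no organism matches.
Reversing LDC → still no organism matches.
Reversing VP → still no organism matches.
Reversing MR (to +) → unique match: Hafnia alvei.

MR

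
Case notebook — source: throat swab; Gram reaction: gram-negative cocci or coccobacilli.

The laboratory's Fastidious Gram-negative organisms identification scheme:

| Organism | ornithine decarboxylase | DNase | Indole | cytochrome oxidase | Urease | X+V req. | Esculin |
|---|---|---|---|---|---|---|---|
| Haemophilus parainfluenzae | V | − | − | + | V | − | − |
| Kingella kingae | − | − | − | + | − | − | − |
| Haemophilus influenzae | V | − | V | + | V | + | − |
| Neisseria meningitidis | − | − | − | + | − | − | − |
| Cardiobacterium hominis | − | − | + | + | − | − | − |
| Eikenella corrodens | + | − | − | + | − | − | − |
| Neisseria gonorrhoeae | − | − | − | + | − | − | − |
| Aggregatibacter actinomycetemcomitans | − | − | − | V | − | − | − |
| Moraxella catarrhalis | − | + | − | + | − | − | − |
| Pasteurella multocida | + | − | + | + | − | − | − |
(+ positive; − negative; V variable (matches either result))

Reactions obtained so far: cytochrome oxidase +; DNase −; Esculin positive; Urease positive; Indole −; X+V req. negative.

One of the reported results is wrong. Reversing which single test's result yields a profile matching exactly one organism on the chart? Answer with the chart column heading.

Esculin

As reported, no row in the chart matches all 6 reactions.
Reversing Esculin (to −) → unique match: Haemophilus parainfluenzae.
Reversing DNase → still no organism matches.
Reversing cytochrome oxidase → still no organism matches.
Reversing Indole → still no organism matches.
Reversing X+V req. → still no organism matches.
Reversing Urease → still no organism matches.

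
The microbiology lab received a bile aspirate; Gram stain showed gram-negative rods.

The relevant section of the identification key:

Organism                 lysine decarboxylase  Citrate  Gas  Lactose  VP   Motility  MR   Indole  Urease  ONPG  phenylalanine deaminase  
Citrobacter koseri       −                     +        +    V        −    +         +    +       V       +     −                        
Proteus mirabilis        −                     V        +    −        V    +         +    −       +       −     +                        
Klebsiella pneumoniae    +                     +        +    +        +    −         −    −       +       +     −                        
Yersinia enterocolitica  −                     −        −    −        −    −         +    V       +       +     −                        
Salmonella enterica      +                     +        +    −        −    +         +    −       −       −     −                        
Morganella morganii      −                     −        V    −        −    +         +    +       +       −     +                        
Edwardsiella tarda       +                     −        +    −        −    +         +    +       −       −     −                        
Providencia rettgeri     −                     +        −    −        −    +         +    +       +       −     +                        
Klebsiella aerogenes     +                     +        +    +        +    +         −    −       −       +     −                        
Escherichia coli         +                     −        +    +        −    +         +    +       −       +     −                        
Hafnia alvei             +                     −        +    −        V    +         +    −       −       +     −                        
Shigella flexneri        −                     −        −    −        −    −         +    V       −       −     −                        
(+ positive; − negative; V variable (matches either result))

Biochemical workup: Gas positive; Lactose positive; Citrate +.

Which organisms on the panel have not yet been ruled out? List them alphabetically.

Citrobacter koseri, Klebsiella aerogenes, Klebsiella pneumoniae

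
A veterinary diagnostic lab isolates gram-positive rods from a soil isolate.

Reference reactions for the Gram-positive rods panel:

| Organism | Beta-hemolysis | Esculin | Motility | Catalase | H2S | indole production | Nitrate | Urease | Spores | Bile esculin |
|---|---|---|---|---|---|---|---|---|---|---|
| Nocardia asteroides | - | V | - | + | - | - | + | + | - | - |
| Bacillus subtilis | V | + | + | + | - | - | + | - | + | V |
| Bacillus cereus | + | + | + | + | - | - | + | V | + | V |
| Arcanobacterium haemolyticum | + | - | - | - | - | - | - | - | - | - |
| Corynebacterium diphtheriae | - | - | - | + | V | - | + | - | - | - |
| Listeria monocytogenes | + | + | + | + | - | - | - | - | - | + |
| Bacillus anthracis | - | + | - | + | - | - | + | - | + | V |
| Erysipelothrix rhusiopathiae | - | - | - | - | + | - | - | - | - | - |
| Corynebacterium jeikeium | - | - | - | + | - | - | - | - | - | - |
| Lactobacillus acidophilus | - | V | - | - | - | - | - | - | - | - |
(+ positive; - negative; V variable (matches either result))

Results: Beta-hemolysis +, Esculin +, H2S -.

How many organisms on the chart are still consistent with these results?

3

Esculin +: excludes Arcanobacterium haemolyticum, Corynebacterium diphtheriae, Erysipelothrix rhusiopathiae, Corynebacterium jeikeium — 6 left.
H2S -: all 6 remaining candidates are consistent.
Beta-hemolysis +: excludes Nocardia asteroides, Bacillus anthracis, Lactobacillus acidophilus — 3 left.
Still consistent: Bacillus cereus, Bacillus subtilis, Listeria monocytogenes.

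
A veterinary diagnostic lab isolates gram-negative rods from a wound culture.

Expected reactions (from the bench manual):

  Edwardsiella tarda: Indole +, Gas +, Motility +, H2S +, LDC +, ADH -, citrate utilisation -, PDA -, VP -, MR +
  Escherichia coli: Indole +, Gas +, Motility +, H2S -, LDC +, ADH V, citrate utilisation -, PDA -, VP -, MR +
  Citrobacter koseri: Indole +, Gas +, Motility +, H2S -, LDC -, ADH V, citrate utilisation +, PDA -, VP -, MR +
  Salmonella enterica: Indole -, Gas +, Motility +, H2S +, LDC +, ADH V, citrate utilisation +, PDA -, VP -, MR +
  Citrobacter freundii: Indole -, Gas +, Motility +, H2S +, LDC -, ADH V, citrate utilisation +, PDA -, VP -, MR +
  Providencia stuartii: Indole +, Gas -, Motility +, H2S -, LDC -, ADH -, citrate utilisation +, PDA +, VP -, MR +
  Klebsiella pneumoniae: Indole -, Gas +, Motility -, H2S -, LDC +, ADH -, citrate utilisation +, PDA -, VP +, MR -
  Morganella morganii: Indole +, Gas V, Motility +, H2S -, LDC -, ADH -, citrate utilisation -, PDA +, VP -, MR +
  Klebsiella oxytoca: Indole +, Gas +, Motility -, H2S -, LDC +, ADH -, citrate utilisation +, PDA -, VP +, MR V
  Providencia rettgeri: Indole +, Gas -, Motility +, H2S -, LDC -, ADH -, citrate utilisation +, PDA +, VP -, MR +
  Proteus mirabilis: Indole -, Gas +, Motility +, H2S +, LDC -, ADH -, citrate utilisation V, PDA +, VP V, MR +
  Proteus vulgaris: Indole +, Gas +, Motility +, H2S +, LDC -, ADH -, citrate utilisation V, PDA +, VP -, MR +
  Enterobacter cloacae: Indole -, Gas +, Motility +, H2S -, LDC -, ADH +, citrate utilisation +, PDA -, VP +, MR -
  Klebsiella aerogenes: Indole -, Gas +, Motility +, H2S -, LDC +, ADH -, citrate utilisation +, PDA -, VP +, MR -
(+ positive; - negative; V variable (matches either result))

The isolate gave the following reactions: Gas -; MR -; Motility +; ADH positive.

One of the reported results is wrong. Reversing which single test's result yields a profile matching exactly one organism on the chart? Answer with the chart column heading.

Gas

As reported, no row in the chart matches all 4 reactions.
Reversing Motility → still no organism matches.
Reversing Gas (to +) → unique match: Enterobacter cloacae.
Reversing ADH → still no organism matches.
Reversing MR → still no organism matches.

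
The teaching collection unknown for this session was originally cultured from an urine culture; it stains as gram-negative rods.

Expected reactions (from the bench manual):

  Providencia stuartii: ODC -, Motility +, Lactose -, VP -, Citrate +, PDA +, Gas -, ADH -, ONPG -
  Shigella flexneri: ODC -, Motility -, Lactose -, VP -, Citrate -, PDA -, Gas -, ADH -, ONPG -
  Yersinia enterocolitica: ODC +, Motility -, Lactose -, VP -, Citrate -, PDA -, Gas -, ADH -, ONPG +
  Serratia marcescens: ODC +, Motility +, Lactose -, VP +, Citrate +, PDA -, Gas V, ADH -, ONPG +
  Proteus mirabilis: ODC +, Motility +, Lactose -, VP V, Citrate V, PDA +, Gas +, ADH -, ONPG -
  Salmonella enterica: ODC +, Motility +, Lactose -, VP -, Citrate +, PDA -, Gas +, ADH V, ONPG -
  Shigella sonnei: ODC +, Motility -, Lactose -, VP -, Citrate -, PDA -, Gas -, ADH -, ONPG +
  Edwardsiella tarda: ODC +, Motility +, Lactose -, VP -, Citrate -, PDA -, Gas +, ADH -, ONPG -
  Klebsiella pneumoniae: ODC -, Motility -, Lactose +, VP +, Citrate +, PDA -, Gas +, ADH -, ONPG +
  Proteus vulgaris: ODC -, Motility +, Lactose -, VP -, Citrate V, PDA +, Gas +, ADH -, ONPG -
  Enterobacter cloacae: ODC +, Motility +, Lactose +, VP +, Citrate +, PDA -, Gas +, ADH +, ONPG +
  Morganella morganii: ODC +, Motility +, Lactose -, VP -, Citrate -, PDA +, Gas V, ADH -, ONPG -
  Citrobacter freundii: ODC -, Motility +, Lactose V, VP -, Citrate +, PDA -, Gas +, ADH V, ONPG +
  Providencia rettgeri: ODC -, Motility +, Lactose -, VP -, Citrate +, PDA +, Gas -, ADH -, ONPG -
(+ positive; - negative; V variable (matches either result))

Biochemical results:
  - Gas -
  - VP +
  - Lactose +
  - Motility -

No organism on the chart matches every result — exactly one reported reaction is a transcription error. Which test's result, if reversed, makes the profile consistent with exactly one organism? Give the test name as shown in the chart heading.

Gas

As reported, no row in the chart matches all 4 reactions.
Reversing Lactose → still no organism matches.
Reversing VP → still no organism matches.
Reversing Gas (to +) → unique match: Klebsiella pneumoniae.
Reversing Motility → still no organism matches.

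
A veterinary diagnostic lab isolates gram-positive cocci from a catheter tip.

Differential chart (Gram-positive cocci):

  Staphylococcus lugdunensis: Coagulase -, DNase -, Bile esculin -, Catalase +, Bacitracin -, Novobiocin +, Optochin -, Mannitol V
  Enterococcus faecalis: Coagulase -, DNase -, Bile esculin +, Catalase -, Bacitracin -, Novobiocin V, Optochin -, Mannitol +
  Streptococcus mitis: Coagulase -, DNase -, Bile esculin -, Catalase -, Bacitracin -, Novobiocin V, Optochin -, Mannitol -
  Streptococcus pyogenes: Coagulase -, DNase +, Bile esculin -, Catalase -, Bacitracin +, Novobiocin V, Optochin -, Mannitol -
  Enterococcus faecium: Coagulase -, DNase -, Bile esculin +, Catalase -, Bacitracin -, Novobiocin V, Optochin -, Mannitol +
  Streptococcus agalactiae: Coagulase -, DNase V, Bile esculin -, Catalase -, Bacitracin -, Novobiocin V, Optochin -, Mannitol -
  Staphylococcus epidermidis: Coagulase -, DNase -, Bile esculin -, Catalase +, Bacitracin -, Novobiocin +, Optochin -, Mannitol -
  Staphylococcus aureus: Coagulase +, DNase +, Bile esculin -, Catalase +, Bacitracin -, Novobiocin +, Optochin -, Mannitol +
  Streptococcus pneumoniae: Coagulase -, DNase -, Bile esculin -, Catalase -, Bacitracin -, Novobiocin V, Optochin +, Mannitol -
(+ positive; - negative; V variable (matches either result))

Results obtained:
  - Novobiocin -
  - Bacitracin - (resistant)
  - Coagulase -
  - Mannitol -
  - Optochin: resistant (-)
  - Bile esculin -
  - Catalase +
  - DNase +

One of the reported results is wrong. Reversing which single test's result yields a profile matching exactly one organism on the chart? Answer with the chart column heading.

Catalase

As reported, no row in the chart matches all 8 reactions.
Reversing Bacitracin → still no organism matches.
Reversing DNase → still no organism matches.
Reversing Coagulase → still no organism matches.
Reversing Bile esculin → still no organism matches.
Reversing Mannitol → still no organism matches.
Reversing Novobiocin → still no organism matches.
Reversing Catalase (to -) → unique match: Streptococcus agalactiae.
Reversing Optochin → still no organism matches.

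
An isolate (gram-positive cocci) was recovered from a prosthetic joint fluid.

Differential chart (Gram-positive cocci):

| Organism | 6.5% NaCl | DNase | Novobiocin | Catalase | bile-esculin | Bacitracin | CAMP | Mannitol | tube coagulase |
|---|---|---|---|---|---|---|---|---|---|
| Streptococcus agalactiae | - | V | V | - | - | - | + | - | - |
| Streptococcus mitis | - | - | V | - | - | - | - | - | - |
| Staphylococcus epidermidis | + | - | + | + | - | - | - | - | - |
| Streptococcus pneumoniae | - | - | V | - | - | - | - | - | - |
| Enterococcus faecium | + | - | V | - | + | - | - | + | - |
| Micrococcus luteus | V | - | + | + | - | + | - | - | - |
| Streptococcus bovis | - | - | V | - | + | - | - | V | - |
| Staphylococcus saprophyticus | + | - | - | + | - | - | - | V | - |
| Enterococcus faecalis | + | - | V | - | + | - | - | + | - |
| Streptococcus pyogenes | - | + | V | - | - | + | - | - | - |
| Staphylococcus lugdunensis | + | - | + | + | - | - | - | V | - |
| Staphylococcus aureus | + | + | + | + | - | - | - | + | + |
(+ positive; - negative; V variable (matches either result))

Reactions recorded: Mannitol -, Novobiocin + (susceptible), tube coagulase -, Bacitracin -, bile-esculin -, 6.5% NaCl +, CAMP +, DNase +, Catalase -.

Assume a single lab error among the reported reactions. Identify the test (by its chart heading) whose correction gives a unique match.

As reported, no row in the chart matches all 9 reactions.
Reversing Mannitol → still no organism matches.
Reversing Catalase → still no organism matches.
Reversing Bacitracin → still no organism matches.
Reversing CAMP → still no organism matches.
Reversing DNase → still no organism matches.
Reversing tube coagulase → still no organism matches.
Reversing bile-esculin → still no organism matches.
Reversing Novobiocin → still no organism matches.
Reversing 6.5% NaCl (to -) → unique match: Streptococcus agalactiae.

6.5% NaCl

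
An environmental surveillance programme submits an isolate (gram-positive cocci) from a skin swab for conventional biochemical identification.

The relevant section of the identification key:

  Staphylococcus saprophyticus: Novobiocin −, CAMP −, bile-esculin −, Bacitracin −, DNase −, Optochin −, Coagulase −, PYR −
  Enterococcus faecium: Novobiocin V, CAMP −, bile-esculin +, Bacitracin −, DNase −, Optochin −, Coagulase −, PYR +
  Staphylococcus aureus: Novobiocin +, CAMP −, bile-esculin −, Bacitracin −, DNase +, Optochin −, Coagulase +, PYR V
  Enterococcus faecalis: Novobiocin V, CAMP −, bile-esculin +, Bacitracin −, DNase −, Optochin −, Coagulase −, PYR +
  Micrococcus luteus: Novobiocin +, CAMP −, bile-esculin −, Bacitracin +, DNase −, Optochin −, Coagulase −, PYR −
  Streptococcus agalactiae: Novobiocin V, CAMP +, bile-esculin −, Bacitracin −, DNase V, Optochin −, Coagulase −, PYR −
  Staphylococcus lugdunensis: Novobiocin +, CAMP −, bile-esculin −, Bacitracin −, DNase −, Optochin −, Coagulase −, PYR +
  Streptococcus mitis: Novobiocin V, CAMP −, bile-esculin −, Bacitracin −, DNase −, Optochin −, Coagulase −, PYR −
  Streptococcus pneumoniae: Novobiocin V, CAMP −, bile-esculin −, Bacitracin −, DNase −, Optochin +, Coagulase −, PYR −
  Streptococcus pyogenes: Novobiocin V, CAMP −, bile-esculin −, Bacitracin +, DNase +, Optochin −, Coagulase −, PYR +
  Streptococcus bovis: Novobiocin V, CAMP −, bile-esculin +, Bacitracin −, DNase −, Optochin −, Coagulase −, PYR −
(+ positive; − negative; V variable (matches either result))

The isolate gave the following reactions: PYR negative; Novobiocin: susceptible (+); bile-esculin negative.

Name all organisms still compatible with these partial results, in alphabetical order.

PYR −: excludes Enterococcus faecium, Enterococcus faecalis, Staphylococcus lugdunensis, Streptococcus pyogenes — 7 left.
bile-esculin −: excludes Streptococcus bovis — 6 left.
Novobiocin +: excludes Staphylococcus saprophyticus — 5 left.

Micrococcus luteus, Staphylococcus aureus, Streptococcus agalactiae, Streptococcus mitis, Streptococcus pneumoniae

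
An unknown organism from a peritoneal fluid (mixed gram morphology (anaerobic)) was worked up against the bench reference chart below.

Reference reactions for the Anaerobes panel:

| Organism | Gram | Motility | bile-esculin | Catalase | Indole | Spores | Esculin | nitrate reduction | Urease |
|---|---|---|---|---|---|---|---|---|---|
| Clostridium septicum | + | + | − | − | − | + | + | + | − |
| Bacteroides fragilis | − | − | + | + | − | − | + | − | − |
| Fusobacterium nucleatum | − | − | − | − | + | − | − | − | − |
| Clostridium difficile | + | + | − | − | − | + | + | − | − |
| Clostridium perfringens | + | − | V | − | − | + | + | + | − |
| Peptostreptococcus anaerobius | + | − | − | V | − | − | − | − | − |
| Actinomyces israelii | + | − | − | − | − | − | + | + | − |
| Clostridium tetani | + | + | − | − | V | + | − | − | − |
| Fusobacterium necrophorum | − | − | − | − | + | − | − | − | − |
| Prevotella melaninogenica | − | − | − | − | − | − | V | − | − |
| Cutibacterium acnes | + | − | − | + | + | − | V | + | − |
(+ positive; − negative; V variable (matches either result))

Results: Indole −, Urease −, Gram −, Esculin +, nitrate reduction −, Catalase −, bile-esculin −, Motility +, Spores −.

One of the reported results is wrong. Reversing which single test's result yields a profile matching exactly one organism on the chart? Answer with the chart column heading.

Motility

As reported, no row in the chart matches all 9 reactions.
Reversing Urease → still no organism matches.
Reversing bile-esculin → still no organism matches.
Reversing Motility (to −) → unique match: Prevotella melaninogenica.
Reversing Spores → still no organism matches.
Reversing Gram → still no organism matches.
Reversing nitrate reduction → still no organism matches.
Reversing Indole → still no organism matches.
Reversing Esculin → still no organism matches.
Reversing Catalase → still no organism matches.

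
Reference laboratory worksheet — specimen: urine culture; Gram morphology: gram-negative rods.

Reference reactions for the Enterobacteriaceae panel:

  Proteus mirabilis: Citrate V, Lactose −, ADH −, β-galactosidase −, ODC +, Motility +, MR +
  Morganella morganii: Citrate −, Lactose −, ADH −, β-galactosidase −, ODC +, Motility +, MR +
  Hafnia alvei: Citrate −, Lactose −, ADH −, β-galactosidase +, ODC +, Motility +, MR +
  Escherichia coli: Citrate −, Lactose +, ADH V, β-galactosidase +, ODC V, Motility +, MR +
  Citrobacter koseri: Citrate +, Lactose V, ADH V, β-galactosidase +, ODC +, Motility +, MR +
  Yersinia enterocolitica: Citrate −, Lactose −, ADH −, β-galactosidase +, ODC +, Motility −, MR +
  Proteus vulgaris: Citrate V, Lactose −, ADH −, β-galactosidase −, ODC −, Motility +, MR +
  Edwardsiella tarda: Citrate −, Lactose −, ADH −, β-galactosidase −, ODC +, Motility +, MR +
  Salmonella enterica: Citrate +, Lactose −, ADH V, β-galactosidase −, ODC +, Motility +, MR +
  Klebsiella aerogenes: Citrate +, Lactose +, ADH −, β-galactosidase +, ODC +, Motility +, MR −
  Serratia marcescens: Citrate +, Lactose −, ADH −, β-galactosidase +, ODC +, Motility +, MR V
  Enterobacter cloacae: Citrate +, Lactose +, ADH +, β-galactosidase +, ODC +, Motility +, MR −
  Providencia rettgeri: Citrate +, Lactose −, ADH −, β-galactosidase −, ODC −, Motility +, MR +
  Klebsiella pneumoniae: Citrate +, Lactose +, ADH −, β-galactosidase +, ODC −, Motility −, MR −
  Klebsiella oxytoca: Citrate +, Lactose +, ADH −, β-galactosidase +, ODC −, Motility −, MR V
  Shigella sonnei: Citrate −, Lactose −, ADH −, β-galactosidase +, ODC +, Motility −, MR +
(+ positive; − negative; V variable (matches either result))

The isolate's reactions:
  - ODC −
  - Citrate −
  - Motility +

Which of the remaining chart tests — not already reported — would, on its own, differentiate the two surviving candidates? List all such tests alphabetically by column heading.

Citrate −: excludes 8 organisms — 8 left.
ODC −: excludes 6 organisms — 2 left.
Motility +: all 2 remaining candidates are consistent.
Two candidates remain: Escherichia coli and Proteus vulgaris.
  Lactose: Escherichia coli +, Proteus vulgaris − — discriminates.
  ADH: V vs − — variable for at least one, does not separate.
  β-galactosidase: Escherichia coli +, Proteus vulgaris − — discriminates.
  MR: + vs + — same for both, does not separate.

Lactose, β-galactosidase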